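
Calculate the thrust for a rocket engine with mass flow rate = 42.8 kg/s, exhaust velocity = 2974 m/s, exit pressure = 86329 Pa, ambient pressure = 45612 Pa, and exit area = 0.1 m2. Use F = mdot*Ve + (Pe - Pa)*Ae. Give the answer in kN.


F = 42.8 * 2974 + (86329 - 45612) * 0.1 = 131359.0 N = 131.4 kN

131.4 kN


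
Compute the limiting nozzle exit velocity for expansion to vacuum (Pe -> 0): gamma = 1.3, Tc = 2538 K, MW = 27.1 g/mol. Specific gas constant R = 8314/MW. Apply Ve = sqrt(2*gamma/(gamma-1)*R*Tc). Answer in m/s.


R = 8314 / 27.1 = 306.79 J/(kg.K)
Ve = sqrt(2 * 1.3 / (1.3 - 1) * 306.79 * 2538) = 2598 m/s

2598 m/s


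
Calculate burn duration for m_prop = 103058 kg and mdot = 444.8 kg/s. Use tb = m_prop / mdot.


tb = 103058 / 444.8 = 231.7 s

231.7 s


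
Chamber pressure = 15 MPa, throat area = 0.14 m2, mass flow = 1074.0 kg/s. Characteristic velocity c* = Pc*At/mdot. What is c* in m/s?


c* = 15e6 * 0.14 / 1074.0 = 1955 m/s

1955 m/s


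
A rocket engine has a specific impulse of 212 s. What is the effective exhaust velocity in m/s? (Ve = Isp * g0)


Ve = Isp * g0 = 212 * 9.81 = 2079.7 m/s

2079.7 m/s


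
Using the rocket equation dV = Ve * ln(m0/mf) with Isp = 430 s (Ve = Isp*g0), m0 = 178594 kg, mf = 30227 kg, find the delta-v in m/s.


Ve = 430 * 9.81 = 4218.3 m/s
dV = 4218.3 * ln(178594/30227) = 7493 m/s

7493 m/s


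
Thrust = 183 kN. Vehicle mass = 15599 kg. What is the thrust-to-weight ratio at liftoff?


TWR = 183000 / (15599 * 9.81) = 1.2

1.2


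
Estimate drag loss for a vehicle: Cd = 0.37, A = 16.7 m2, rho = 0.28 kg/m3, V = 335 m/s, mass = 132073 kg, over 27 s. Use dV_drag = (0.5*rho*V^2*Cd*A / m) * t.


D = 0.5 * 0.28 * 335^2 * 0.37 * 16.7 = 97081.36 N
a = 97081.36 / 132073 = 0.7351 m/s2
dV = 0.7351 * 27 = 19.8 m/s

19.8 m/s


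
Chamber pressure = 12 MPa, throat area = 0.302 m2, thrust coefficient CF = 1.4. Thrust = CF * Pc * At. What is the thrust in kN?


F = 1.4 * 12e6 * 0.302 = 5.0736e+06 N = 5073.6 kN

5073.6 kN


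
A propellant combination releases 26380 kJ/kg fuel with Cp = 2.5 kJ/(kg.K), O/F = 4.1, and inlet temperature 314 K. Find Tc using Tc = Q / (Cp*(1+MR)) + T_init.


Tc = 26380 / (2.5 * (1 + 4.1)) + 314 = 2383 K

2383 K


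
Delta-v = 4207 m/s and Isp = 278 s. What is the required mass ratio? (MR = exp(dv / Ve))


Ve = 278 * 9.81 = 2727.18 m/s
MR = exp(4207 / 2727.18) = 4.677

4.677


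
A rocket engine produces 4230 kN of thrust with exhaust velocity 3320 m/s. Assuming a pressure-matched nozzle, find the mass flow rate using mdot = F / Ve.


mdot = F / Ve = 4230000 / 3320 = 1274.1 kg/s

1274.1 kg/s


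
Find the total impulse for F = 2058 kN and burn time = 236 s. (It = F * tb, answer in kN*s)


It = 2058 * 236 = 485688 kN*s

485688 kN*s


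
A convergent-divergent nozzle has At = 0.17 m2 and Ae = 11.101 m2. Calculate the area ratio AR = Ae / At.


AR = 11.101 / 0.17 = 65.3

65.3


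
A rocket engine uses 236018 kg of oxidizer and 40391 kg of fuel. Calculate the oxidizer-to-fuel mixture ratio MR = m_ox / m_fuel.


MR = 236018 / 40391 = 5.84

5.84


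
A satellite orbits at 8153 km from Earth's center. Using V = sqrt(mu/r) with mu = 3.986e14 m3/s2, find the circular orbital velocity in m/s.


V = sqrt(3.986e14 / 8153000) = 6992 m/s

6992 m/s


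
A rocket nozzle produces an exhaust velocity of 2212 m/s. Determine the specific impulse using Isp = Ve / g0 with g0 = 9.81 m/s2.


Isp = Ve / g0 = 2212 / 9.81 = 225.5 s

225.5 s


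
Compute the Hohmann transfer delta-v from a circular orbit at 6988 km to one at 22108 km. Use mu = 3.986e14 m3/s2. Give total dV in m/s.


V1 = sqrt(mu/r1) = 7552.53 m/s
dV1 = V1*(sqrt(2*r2/(r1+r2)) - 1) = 1757.81 m/s
V2 = sqrt(mu/r2) = 4246.14 m/s
dV2 = V2*(1 - sqrt(2*r1/(r1+r2))) = 1303.28 m/s
Total dV = 3061 m/s

3061 m/s


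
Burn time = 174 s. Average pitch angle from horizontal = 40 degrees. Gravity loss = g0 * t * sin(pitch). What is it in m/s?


GL = 9.81 * 174 * sin(40 deg) = 1097 m/s

1097 m/s


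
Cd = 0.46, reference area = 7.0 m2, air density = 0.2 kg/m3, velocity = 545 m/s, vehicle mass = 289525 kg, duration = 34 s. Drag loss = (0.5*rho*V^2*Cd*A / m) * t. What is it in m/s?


D = 0.5 * 0.2 * 545^2 * 0.46 * 7.0 = 95642.05 N
a = 95642.05 / 289525 = 0.3303 m/s2
dV = 0.3303 * 34 = 11.2 m/s

11.2 m/s


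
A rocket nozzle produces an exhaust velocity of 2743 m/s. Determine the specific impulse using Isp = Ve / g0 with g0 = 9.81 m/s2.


Isp = Ve / g0 = 2743 / 9.81 = 279.6 s

279.6 s


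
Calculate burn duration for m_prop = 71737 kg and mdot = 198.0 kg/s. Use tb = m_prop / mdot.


tb = 71737 / 198.0 = 362.3 s

362.3 s


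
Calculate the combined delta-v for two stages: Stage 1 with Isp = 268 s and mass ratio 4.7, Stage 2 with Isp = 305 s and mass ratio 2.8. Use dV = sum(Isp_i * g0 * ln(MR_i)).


dV1 = 268 * 9.81 * ln(4.7) = 4068.7 m/s
dV2 = 305 * 9.81 * ln(2.8) = 3080.7 m/s
Total dV = 4068.7 + 3080.7 = 7149.4 m/s ~ 7149 m/s

7149 m/s


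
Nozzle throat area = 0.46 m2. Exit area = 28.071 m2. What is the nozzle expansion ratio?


AR = 28.071 / 0.46 = 61.0

61.0


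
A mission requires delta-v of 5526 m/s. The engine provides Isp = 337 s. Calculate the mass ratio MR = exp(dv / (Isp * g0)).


Ve = 337 * 9.81 = 3305.97 m/s
MR = exp(5526 / 3305.97) = 5.32

5.32


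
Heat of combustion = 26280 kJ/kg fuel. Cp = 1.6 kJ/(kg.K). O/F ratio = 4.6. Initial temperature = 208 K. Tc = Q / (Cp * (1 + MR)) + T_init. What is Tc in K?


Tc = 26280 / (1.6 * (1 + 4.6)) + 208 = 3141 K

3141 K


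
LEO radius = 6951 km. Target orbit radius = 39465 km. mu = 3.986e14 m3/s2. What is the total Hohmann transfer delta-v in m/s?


V1 = sqrt(mu/r1) = 7572.6 m/s
dV1 = V1*(sqrt(2*r2/(r1+r2)) - 1) = 2302.29 m/s
V2 = sqrt(mu/r2) = 3178.06 m/s
dV2 = V2*(1 - sqrt(2*r1/(r1+r2))) = 1438.79 m/s
Total dV = 3741 m/s

3741 m/s


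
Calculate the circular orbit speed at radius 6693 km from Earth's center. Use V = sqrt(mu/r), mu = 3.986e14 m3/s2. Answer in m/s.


V = sqrt(3.986e14 / 6693000) = 7717 m/s

7717 m/s


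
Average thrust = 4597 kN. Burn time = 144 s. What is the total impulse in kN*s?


It = 4597 * 144 = 661968 kN*s

661968 kN*s


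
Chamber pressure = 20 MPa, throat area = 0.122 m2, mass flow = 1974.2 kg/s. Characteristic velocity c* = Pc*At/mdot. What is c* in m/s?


c* = 20e6 * 0.122 / 1974.2 = 1236 m/s

1236 m/s


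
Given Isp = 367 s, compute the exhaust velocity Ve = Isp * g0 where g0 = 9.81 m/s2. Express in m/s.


Ve = Isp * g0 = 367 * 9.81 = 3600.3 m/s

3600.3 m/s


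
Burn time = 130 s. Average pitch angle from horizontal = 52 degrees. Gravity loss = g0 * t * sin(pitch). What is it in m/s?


GL = 9.81 * 130 * sin(52 deg) = 1005 m/s

1005 m/s


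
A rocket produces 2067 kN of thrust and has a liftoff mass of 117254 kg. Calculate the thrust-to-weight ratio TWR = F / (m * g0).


TWR = 2067000 / (117254 * 9.81) = 1.8

1.8


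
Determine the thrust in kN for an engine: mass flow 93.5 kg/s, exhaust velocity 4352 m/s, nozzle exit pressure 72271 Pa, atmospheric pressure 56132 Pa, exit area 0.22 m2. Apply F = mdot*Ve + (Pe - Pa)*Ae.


F = 93.5 * 4352 + (72271 - 56132) * 0.22 = 410463.0 N = 410.5 kN

410.5 kN


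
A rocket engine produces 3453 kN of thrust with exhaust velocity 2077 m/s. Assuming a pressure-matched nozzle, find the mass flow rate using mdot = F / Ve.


mdot = F / Ve = 3453000 / 2077 = 1662.5 kg/s

1662.5 kg/s


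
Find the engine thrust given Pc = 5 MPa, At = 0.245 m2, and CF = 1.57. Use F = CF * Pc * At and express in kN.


F = 1.57 * 5e6 * 0.245 = 1.9233e+06 N = 1923.3 kN

1923.3 kN


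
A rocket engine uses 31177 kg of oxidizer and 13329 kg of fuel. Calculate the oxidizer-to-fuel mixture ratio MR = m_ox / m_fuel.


MR = 31177 / 13329 = 2.34

2.34


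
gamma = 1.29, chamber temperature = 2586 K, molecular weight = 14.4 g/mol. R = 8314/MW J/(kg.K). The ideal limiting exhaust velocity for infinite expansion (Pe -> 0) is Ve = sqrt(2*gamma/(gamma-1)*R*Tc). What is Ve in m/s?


R = 8314 / 14.4 = 577.36 J/(kg.K)
Ve = sqrt(2 * 1.29 / (1.29 - 1) * 577.36 * 2586) = 3645 m/s

3645 m/s


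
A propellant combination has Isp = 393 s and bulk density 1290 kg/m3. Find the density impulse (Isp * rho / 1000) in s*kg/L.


rho*Isp = 393 * 1290 / 1000 = 507 s*kg/L

507 s*kg/L


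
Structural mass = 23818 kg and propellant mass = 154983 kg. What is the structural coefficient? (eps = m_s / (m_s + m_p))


eps = 23818 / (23818 + 154983) = 0.1332

0.1332


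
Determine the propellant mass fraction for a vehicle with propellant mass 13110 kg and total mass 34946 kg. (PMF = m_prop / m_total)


PMF = 13110 / 34946 = 0.375

0.375


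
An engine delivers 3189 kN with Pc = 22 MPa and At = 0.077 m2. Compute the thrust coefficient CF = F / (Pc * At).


CF = 3189000 / (22e6 * 0.077) = 1.88

1.88


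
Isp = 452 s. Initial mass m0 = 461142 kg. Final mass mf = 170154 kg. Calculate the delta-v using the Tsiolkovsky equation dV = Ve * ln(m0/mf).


Ve = 452 * 9.81 = 4434.12 m/s
dV = 4434.12 * ln(461142/170154) = 4421 m/s

4421 m/s


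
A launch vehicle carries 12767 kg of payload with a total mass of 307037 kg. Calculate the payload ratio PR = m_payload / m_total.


PR = 12767 / 307037 = 0.0416

0.0416


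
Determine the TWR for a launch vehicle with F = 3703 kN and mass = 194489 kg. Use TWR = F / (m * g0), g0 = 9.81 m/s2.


TWR = 3703000 / (194489 * 9.81) = 1.94

1.94


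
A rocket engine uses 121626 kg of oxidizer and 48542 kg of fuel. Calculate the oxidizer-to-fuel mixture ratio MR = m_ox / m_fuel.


MR = 121626 / 48542 = 2.51

2.51


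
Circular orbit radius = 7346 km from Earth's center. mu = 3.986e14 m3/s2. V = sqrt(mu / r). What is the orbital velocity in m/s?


V = sqrt(3.986e14 / 7346000) = 7366 m/s

7366 m/s


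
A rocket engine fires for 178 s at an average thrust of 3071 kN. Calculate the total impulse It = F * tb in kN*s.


It = 3071 * 178 = 546638 kN*s

546638 kN*s


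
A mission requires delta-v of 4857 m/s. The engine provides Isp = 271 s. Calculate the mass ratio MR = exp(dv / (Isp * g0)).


Ve = 271 * 9.81 = 2658.51 m/s
MR = exp(4857 / 2658.51) = 6.215

6.215


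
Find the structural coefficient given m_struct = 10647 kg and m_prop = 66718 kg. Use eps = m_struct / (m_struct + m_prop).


eps = 10647 / (10647 + 66718) = 0.1376

0.1376


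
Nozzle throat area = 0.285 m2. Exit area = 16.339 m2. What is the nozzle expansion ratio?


AR = 16.339 / 0.285 = 57.3

57.3


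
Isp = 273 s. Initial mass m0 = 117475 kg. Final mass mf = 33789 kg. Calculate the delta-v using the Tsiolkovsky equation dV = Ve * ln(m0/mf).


Ve = 273 * 9.81 = 2678.13 m/s
dV = 2678.13 * ln(117475/33789) = 3337 m/s

3337 m/s


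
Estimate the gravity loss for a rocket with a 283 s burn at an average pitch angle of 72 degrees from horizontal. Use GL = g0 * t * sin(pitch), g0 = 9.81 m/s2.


GL = 9.81 * 283 * sin(72 deg) = 2640 m/s

2640 m/s


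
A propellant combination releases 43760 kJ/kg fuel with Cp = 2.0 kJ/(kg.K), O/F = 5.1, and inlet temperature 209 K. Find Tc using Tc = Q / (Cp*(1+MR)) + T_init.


Tc = 43760 / (2.0 * (1 + 5.1)) + 209 = 3796 K

3796 K


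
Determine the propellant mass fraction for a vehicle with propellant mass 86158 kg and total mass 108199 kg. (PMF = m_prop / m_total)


PMF = 86158 / 108199 = 0.796

0.796


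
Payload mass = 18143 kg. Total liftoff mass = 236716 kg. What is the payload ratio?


PR = 18143 / 236716 = 0.0766

0.0766


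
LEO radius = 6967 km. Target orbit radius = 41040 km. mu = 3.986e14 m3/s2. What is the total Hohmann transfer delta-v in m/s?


V1 = sqrt(mu/r1) = 7563.9 m/s
dV1 = V1*(sqrt(2*r2/(r1+r2)) - 1) = 2326.46 m/s
V2 = sqrt(mu/r2) = 3116.48 m/s
dV2 = V2*(1 - sqrt(2*r1/(r1+r2))) = 1437.48 m/s
Total dV = 3764 m/s

3764 m/s


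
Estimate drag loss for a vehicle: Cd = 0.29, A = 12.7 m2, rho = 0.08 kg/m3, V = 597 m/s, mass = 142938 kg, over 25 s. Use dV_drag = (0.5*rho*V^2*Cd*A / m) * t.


D = 0.5 * 0.08 * 597^2 * 0.29 * 12.7 = 52506.17 N
a = 52506.17 / 142938 = 0.3673 m/s2
dV = 0.3673 * 25 = 9.2 m/s

9.2 m/s


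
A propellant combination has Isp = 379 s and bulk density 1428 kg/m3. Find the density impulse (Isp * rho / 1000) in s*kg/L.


rho*Isp = 379 * 1428 / 1000 = 541 s*kg/L

541 s*kg/L


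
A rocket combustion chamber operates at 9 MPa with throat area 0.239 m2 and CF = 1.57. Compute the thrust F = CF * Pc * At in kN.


F = 1.57 * 9e6 * 0.239 = 3.3771e+06 N = 3377.1 kN

3377.1 kN


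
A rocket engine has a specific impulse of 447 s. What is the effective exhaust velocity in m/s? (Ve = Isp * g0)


Ve = Isp * g0 = 447 * 9.81 = 4385.1 m/s

4385.1 m/s


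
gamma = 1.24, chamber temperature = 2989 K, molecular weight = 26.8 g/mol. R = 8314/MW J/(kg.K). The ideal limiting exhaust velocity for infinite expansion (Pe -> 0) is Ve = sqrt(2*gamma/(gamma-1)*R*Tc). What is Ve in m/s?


R = 8314 / 26.8 = 310.22 J/(kg.K)
Ve = sqrt(2 * 1.24 / (1.24 - 1) * 310.22 * 2989) = 3095 m/s

3095 m/s


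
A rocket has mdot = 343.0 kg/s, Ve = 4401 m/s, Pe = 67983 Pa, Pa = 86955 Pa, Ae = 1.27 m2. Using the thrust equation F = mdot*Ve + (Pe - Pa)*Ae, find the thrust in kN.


F = 343.0 * 4401 + (67983 - 86955) * 1.27 = 1.4854e+06 N = 1485.4 kN

1485.4 kN


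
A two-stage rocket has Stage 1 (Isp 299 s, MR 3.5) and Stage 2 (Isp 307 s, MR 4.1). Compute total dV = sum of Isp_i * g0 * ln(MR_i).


dV1 = 299 * 9.81 * ln(3.5) = 3674.6 m/s
dV2 = 307 * 9.81 * ln(4.1) = 4249.4 m/s
Total dV = 3674.6 + 4249.4 = 7924.0 m/s ~ 7924 m/s

7924 m/s


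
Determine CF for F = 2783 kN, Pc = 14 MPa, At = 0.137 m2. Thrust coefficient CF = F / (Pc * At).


CF = 2783000 / (14e6 * 0.137) = 1.45

1.45


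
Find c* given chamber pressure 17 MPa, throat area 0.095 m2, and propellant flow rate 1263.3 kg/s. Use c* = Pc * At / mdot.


c* = 17e6 * 0.095 / 1263.3 = 1278 m/s

1278 m/s


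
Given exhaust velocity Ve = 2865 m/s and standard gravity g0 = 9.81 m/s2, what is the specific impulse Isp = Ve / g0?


Isp = Ve / g0 = 2865 / 9.81 = 292.0 s

292.0 s


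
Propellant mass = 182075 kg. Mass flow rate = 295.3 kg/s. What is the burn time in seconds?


tb = 182075 / 295.3 = 616.6 s

616.6 s


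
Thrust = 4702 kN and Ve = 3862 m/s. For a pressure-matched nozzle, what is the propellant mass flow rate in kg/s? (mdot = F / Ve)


mdot = F / Ve = 4702000 / 3862 = 1217.5 kg/s

1217.5 kg/s


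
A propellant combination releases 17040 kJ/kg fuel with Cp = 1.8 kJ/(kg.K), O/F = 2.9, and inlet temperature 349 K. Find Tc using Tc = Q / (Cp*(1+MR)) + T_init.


Tc = 17040 / (1.8 * (1 + 2.9)) + 349 = 2776 K

2776 K


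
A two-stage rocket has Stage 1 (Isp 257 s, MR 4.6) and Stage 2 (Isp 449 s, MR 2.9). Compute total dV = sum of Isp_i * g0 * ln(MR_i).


dV1 = 257 * 9.81 * ln(4.6) = 3847.4 m/s
dV2 = 449 * 9.81 * ln(2.9) = 4689.7 m/s
Total dV = 3847.4 + 4689.7 = 8537.1 m/s ~ 8537 m/s

8537 m/s


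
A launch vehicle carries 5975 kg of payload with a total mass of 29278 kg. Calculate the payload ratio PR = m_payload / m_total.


PR = 5975 / 29278 = 0.2041

0.2041


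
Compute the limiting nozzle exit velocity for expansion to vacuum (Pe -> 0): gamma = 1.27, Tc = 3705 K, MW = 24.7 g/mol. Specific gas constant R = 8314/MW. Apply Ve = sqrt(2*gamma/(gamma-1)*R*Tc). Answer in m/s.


R = 8314 / 24.7 = 336.6 J/(kg.K)
Ve = sqrt(2 * 1.27 / (1.27 - 1) * 336.6 * 3705) = 3425 m/s

3425 m/s


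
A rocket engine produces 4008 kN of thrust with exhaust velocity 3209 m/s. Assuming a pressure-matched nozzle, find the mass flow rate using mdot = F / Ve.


mdot = F / Ve = 4008000 / 3209 = 1249.0 kg/s

1249.0 kg/s


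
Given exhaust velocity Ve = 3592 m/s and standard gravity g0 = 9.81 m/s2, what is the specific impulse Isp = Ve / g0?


Isp = Ve / g0 = 3592 / 9.81 = 366.2 s

366.2 s


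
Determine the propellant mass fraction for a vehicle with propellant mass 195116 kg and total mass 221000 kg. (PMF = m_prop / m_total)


PMF = 195116 / 221000 = 0.883

0.883


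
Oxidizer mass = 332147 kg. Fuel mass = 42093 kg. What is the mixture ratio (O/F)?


MR = 332147 / 42093 = 7.89

7.89


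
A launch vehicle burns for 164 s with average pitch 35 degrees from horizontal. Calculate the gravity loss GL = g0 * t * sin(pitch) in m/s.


GL = 9.81 * 164 * sin(35 deg) = 923 m/s

923 m/s


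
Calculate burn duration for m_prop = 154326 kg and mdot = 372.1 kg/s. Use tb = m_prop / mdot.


tb = 154326 / 372.1 = 414.7 s

414.7 s


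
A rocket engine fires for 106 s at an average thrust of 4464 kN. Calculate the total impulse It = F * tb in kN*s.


It = 4464 * 106 = 473184 kN*s

473184 kN*s


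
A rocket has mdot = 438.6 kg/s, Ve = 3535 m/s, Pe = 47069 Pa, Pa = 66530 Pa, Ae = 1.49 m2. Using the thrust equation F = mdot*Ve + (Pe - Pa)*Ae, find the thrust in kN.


F = 438.6 * 3535 + (47069 - 66530) * 1.49 = 1.5215e+06 N = 1521.5 kN

1521.5 kN


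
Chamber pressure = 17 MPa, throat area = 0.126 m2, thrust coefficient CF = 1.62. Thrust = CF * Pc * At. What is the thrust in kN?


F = 1.62 * 17e6 * 0.126 = 3.4700e+06 N = 3470.0 kN

3470.0 kN


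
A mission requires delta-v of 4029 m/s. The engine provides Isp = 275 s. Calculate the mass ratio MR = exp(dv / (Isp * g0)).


Ve = 275 * 9.81 = 2697.75 m/s
MR = exp(4029 / 2697.75) = 4.453

4.453


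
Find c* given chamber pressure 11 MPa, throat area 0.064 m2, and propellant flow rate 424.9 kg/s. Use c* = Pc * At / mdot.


c* = 11e6 * 0.064 / 424.9 = 1657 m/s

1657 m/s


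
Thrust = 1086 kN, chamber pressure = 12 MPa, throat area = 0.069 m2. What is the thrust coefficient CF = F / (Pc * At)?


CF = 1086000 / (12e6 * 0.069) = 1.31

1.31


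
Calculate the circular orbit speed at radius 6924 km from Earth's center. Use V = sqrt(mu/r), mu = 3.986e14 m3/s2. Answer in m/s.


V = sqrt(3.986e14 / 6924000) = 7587 m/s

7587 m/s


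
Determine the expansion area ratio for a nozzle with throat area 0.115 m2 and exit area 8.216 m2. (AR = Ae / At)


AR = 8.216 / 0.115 = 71.4

71.4


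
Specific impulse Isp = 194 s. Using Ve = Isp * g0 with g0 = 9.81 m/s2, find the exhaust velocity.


Ve = Isp * g0 = 194 * 9.81 = 1903.1 m/s

1903.1 m/s


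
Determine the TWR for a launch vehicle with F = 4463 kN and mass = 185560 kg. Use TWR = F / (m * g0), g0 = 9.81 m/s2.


TWR = 4463000 / (185560 * 9.81) = 2.45

2.45


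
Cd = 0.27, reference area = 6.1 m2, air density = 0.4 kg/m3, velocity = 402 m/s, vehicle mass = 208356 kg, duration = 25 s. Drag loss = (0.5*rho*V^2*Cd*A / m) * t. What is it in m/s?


D = 0.5 * 0.4 * 402^2 * 0.27 * 6.1 = 53232.36 N
a = 53232.36 / 208356 = 0.2555 m/s2
dV = 0.2555 * 25 = 6.4 m/s

6.4 m/s


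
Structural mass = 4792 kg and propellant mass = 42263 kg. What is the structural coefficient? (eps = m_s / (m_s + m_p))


eps = 4792 / (4792 + 42263) = 0.1018

0.1018


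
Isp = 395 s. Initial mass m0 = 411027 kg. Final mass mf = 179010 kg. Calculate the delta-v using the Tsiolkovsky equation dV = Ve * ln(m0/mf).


Ve = 395 * 9.81 = 3874.95 m/s
dV = 3874.95 * ln(411027/179010) = 3221 m/s

3221 m/s


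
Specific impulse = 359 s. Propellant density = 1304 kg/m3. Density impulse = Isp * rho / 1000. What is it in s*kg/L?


rho*Isp = 359 * 1304 / 1000 = 468 s*kg/L

468 s*kg/L


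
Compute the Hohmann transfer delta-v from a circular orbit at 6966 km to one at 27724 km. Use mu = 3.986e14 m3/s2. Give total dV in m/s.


V1 = sqrt(mu/r1) = 7564.44 m/s
dV1 = V1*(sqrt(2*r2/(r1+r2)) - 1) = 1999.08 m/s
V2 = sqrt(mu/r2) = 3791.76 m/s
dV2 = V2*(1 - sqrt(2*r1/(r1+r2))) = 1388.81 m/s
Total dV = 3388 m/s

3388 m/s


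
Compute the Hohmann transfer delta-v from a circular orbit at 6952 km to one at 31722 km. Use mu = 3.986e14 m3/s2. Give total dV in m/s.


V1 = sqrt(mu/r1) = 7572.06 m/s
dV1 = V1*(sqrt(2*r2/(r1+r2)) - 1) = 2126.33 m/s
V2 = sqrt(mu/r2) = 3544.77 m/s
dV2 = V2*(1 - sqrt(2*r1/(r1+r2))) = 1419.33 m/s
Total dV = 3546 m/s

3546 m/s


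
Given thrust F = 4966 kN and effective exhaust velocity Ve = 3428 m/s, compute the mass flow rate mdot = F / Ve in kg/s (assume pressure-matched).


mdot = F / Ve = 4966000 / 3428 = 1448.7 kg/s

1448.7 kg/s


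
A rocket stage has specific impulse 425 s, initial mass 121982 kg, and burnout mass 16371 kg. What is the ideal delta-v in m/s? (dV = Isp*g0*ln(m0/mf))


Ve = 425 * 9.81 = 4169.25 m/s
dV = 4169.25 * ln(121982/16371) = 8373 m/s

8373 m/s


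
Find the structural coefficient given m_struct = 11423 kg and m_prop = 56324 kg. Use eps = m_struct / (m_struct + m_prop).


eps = 11423 / (11423 + 56324) = 0.1686

0.1686


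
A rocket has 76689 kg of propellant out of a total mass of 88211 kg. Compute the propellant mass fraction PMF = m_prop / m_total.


PMF = 76689 / 88211 = 0.869

0.869


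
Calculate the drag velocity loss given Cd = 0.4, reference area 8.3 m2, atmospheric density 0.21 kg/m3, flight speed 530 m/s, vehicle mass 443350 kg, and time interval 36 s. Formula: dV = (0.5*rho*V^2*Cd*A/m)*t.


D = 0.5 * 0.21 * 530^2 * 0.4 * 8.3 = 97921.74 N
a = 97921.74 / 443350 = 0.2209 m/s2
dV = 0.2209 * 36 = 8.0 m/s

8.0 m/s


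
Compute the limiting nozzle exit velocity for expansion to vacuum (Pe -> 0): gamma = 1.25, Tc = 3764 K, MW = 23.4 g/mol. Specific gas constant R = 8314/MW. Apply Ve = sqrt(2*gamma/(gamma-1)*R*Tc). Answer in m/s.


R = 8314 / 23.4 = 355.3 J/(kg.K)
Ve = sqrt(2 * 1.25 / (1.25 - 1) * 355.3 * 3764) = 3657 m/s

3657 m/s


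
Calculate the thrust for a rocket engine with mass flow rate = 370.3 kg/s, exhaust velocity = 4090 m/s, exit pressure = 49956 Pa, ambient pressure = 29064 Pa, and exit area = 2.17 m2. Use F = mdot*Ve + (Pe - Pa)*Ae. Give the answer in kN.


F = 370.3 * 4090 + (49956 - 29064) * 2.17 = 1.5599e+06 N = 1559.9 kN

1559.9 kN


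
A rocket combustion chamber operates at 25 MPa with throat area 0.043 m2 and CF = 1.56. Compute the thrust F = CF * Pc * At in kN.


F = 1.56 * 25e6 * 0.043 = 1.6770e+06 N = 1677.0 kN

1677.0 kN


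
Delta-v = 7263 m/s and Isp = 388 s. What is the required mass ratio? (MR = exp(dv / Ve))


Ve = 388 * 9.81 = 3806.28 m/s
MR = exp(7263 / 3806.28) = 6.741

6.741


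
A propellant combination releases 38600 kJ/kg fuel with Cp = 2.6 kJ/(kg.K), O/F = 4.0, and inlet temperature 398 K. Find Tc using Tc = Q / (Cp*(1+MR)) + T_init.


Tc = 38600 / (2.6 * (1 + 4.0)) + 398 = 3367 K

3367 K


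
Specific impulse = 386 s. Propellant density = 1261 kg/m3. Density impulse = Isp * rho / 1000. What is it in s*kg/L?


rho*Isp = 386 * 1261 / 1000 = 487 s*kg/L

487 s*kg/L


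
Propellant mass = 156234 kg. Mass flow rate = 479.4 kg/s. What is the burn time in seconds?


tb = 156234 / 479.4 = 325.9 s

325.9 s


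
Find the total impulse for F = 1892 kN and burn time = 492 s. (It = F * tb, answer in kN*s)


It = 1892 * 492 = 930864 kN*s

930864 kN*s


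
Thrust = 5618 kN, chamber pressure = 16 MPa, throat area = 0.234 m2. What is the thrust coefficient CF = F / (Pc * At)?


CF = 5618000 / (16e6 * 0.234) = 1.5

1.5


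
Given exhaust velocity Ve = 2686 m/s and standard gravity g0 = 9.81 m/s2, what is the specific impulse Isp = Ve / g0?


Isp = Ve / g0 = 2686 / 9.81 = 273.8 s

273.8 s


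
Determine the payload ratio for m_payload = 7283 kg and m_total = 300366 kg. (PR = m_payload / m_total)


PR = 7283 / 300366 = 0.0242

0.0242


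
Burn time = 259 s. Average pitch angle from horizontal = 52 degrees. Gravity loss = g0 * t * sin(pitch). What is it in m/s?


GL = 9.81 * 259 * sin(52 deg) = 2002 m/s

2002 m/s


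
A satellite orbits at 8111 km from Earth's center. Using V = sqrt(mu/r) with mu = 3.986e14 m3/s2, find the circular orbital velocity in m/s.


V = sqrt(3.986e14 / 8111000) = 7010 m/s

7010 m/s


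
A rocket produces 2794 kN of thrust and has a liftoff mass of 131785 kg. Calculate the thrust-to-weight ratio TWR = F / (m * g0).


TWR = 2794000 / (131785 * 9.81) = 2.16

2.16


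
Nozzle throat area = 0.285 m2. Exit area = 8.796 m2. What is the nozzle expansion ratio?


AR = 8.796 / 0.285 = 30.9

30.9


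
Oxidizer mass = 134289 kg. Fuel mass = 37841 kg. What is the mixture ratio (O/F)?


MR = 134289 / 37841 = 3.55

3.55


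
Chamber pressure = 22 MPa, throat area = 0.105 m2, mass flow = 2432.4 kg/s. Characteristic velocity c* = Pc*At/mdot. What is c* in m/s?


c* = 22e6 * 0.105 / 2432.4 = 950 m/s

950 m/s


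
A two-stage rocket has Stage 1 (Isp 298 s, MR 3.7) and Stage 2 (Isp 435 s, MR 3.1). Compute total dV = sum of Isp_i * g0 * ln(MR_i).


dV1 = 298 * 9.81 * ln(3.7) = 3824.8 m/s
dV2 = 435 * 9.81 * ln(3.1) = 4828.1 m/s
Total dV = 3824.8 + 4828.1 = 8652.9 m/s ~ 8653 m/s

8653 m/s


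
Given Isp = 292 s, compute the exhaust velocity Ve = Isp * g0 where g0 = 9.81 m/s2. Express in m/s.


Ve = Isp * g0 = 292 * 9.81 = 2864.5 m/s

2864.5 m/s


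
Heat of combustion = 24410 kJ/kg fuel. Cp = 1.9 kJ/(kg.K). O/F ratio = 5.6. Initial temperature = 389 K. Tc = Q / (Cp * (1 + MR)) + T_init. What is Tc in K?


Tc = 24410 / (1.9 * (1 + 5.6)) + 389 = 2336 K

2336 K


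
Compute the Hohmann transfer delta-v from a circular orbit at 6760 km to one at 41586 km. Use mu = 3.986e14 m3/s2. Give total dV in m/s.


V1 = sqrt(mu/r1) = 7678.83 m/s
dV1 = V1*(sqrt(2*r2/(r1+r2)) - 1) = 2392.88 m/s
V2 = sqrt(mu/r2) = 3095.96 m/s
dV2 = V2*(1 - sqrt(2*r1/(r1+r2))) = 1458.75 m/s
Total dV = 3852 m/s

3852 m/s


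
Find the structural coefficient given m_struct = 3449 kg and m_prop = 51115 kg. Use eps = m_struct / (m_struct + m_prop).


eps = 3449 / (3449 + 51115) = 0.0632

0.0632


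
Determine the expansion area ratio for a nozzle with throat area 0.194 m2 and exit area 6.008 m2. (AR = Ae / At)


AR = 6.008 / 0.194 = 31.0

31.0


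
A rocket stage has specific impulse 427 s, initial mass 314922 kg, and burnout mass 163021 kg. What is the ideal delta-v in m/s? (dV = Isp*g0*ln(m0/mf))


Ve = 427 * 9.81 = 4188.87 m/s
dV = 4188.87 * ln(314922/163021) = 2758 m/s

2758 m/s


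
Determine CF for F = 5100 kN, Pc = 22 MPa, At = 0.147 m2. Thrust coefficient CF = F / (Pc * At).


CF = 5100000 / (22e6 * 0.147) = 1.58

1.58


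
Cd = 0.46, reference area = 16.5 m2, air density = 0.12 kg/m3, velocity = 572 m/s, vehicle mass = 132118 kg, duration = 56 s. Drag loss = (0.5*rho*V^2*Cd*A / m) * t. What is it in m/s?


D = 0.5 * 0.12 * 572^2 * 0.46 * 16.5 = 148999.59 N
a = 148999.59 / 132118 = 1.1278 m/s2
dV = 1.1278 * 56 = 63.2 m/s

63.2 m/s


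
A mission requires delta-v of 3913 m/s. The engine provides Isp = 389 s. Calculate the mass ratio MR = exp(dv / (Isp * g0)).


Ve = 389 * 9.81 = 3816.09 m/s
MR = exp(3913 / 3816.09) = 2.788

2.788


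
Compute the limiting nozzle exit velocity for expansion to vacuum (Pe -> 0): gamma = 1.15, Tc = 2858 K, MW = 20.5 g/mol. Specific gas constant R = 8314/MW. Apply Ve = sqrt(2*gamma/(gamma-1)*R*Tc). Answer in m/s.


R = 8314 / 20.5 = 405.56 J/(kg.K)
Ve = sqrt(2 * 1.15 / (1.15 - 1) * 405.56 * 2858) = 4216 m/s

4216 m/s


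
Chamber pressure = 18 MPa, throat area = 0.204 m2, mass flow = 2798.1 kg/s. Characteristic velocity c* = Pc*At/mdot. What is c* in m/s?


c* = 18e6 * 0.204 / 2798.1 = 1312 m/s

1312 m/s


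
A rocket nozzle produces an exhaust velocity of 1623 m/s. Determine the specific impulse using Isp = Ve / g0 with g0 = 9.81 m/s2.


Isp = Ve / g0 = 1623 / 9.81 = 165.4 s

165.4 s


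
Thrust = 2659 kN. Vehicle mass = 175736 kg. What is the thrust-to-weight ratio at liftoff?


TWR = 2659000 / (175736 * 9.81) = 1.54

1.54


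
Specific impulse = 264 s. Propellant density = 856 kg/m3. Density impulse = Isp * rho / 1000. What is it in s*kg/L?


rho*Isp = 264 * 856 / 1000 = 226 s*kg/L

226 s*kg/L


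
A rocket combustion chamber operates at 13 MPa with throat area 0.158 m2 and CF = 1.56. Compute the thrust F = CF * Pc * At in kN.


F = 1.56 * 13e6 * 0.158 = 3.2042e+06 N = 3204.2 kN

3204.2 kN


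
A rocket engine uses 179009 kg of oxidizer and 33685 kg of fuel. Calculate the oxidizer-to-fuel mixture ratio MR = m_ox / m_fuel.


MR = 179009 / 33685 = 5.31

5.31


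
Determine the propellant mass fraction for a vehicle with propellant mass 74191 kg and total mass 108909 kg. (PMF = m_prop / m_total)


PMF = 74191 / 108909 = 0.681

0.681


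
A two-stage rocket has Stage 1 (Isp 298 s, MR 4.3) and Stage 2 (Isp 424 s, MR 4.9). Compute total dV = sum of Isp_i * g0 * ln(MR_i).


dV1 = 298 * 9.81 * ln(4.3) = 4264.1 m/s
dV2 = 424 * 9.81 * ln(4.9) = 6610.3 m/s
Total dV = 4264.1 + 6610.3 = 10874.4 m/s ~ 10874 m/s

10874 m/s


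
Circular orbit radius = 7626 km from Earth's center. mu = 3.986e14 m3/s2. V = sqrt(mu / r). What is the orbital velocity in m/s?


V = sqrt(3.986e14 / 7626000) = 7230 m/s

7230 m/s


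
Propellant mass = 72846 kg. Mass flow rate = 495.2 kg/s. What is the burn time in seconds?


tb = 72846 / 495.2 = 147.1 s

147.1 s


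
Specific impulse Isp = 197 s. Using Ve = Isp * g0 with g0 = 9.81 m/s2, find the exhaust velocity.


Ve = Isp * g0 = 197 * 9.81 = 1932.6 m/s

1932.6 m/s


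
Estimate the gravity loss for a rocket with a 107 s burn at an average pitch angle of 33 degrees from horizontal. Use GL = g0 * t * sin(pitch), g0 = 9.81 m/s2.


GL = 9.81 * 107 * sin(33 deg) = 572 m/s

572 m/s


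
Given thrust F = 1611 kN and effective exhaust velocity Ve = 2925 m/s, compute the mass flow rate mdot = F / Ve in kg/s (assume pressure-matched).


mdot = F / Ve = 1611000 / 2925 = 550.8 kg/s

550.8 kg/s


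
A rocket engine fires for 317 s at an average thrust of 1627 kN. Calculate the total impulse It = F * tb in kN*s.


It = 1627 * 317 = 515759 kN*s

515759 kN*s


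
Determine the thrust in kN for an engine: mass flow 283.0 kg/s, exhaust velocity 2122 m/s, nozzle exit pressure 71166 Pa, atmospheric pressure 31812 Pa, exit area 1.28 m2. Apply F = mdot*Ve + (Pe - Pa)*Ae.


F = 283.0 * 2122 + (71166 - 31812) * 1.28 = 650899.0 N = 650.9 kN

650.9 kN


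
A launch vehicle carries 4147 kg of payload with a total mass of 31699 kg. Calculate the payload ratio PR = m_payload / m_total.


PR = 4147 / 31699 = 0.1308

0.1308


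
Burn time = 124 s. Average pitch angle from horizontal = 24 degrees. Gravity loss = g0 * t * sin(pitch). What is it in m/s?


GL = 9.81 * 124 * sin(24 deg) = 495 m/s

495 m/s


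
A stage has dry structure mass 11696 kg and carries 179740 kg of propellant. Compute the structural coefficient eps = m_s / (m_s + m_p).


eps = 11696 / (11696 + 179740) = 0.0611

0.0611


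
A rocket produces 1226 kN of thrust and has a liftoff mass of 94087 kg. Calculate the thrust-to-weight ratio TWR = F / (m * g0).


TWR = 1226000 / (94087 * 9.81) = 1.33

1.33


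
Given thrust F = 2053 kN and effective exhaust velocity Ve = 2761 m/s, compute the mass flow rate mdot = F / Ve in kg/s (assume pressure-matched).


mdot = F / Ve = 2053000 / 2761 = 743.6 kg/s

743.6 kg/s


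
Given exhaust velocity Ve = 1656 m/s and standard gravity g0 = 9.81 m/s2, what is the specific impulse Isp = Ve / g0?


Isp = Ve / g0 = 1656 / 9.81 = 168.8 s

168.8 s


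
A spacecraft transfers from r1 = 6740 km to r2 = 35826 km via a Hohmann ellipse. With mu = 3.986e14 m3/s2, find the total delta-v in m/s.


V1 = sqrt(mu/r1) = 7690.22 m/s
dV1 = V1*(sqrt(2*r2/(r1+r2)) - 1) = 2287.27 m/s
V2 = sqrt(mu/r2) = 3335.57 m/s
dV2 = V2*(1 - sqrt(2*r1/(r1+r2))) = 1458.48 m/s
Total dV = 3746 m/s

3746 m/s


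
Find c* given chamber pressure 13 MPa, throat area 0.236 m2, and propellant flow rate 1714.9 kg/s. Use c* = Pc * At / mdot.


c* = 13e6 * 0.236 / 1714.9 = 1789 m/s

1789 m/s


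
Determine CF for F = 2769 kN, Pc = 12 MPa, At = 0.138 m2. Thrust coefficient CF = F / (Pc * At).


CF = 2769000 / (12e6 * 0.138) = 1.67

1.67


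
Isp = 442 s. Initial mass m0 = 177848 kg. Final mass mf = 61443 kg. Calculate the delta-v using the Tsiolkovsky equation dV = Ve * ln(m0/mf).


Ve = 442 * 9.81 = 4336.02 m/s
dV = 4336.02 * ln(177848/61443) = 4608 m/s

4608 m/s


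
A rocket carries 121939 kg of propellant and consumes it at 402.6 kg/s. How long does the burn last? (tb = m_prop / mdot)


tb = 121939 / 402.6 = 302.9 s

302.9 s


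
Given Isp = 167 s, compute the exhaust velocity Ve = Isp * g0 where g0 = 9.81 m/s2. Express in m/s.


Ve = Isp * g0 = 167 * 9.81 = 1638.3 m/s

1638.3 m/s


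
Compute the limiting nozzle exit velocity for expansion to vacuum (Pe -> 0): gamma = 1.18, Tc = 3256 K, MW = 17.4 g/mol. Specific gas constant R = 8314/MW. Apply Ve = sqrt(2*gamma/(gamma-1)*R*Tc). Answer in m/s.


R = 8314 / 17.4 = 477.82 J/(kg.K)
Ve = sqrt(2 * 1.18 / (1.18 - 1) * 477.82 * 3256) = 4516 m/s

4516 m/s


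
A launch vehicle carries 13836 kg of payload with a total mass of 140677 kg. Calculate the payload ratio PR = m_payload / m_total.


PR = 13836 / 140677 = 0.0984

0.0984


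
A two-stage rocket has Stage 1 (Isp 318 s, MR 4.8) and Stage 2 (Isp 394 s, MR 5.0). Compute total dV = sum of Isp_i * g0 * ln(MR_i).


dV1 = 318 * 9.81 * ln(4.8) = 4893.4 m/s
dV2 = 394 * 9.81 * ln(5.0) = 6220.7 m/s
Total dV = 4893.4 + 6220.7 = 11114.1 m/s ~ 11114 m/s

11114 m/s


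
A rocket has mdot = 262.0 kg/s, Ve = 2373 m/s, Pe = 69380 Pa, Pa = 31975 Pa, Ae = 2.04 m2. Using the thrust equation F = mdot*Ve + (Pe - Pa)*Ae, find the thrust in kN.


F = 262.0 * 2373 + (69380 - 31975) * 2.04 = 698032.0 N = 698.0 kN

698.0 kN


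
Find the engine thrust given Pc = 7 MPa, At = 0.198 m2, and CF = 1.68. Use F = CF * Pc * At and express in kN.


F = 1.68 * 7e6 * 0.198 = 2.3285e+06 N = 2328.5 kN

2328.5 kN


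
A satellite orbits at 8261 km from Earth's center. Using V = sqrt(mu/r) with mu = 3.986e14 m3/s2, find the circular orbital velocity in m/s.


V = sqrt(3.986e14 / 8261000) = 6946 m/s

6946 m/s


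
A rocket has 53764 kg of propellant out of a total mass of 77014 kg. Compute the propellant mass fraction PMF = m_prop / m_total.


PMF = 53764 / 77014 = 0.698

0.698


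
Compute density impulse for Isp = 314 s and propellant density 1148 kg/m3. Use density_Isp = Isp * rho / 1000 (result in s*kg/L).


rho*Isp = 314 * 1148 / 1000 = 360 s*kg/L

360 s*kg/L


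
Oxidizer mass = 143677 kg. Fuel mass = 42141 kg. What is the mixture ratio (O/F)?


MR = 143677 / 42141 = 3.41

3.41


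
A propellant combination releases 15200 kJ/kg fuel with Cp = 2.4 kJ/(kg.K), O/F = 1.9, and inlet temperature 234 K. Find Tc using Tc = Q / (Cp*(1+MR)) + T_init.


Tc = 15200 / (2.4 * (1 + 1.9)) + 234 = 2418 K

2418 K


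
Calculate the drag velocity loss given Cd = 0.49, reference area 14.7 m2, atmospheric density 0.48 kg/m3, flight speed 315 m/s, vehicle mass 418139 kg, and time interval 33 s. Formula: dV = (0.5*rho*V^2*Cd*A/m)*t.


D = 0.5 * 0.48 * 315^2 * 0.49 * 14.7 = 171532.24 N
a = 171532.24 / 418139 = 0.4102 m/s2
dV = 0.4102 * 33 = 13.5 m/s

13.5 m/s


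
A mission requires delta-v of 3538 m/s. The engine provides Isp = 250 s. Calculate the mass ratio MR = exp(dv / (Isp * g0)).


Ve = 250 * 9.81 = 2452.5 m/s
MR = exp(3538 / 2452.5) = 4.232

4.232


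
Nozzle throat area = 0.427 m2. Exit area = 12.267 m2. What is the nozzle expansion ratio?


AR = 12.267 / 0.427 = 28.7

28.7


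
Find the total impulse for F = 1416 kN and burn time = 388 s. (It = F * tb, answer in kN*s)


It = 1416 * 388 = 549408 kN*s

549408 kN*s


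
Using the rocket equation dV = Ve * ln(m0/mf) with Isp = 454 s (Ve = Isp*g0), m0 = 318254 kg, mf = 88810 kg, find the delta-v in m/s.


Ve = 454 * 9.81 = 4453.74 m/s
dV = 4453.74 * ln(318254/88810) = 5685 m/s

5685 m/s


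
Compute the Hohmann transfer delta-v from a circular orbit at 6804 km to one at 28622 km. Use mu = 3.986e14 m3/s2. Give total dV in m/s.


V1 = sqrt(mu/r1) = 7653.97 m/s
dV1 = V1*(sqrt(2*r2/(r1+r2)) - 1) = 2075.53 m/s
V2 = sqrt(mu/r2) = 3731.8 m/s
dV2 = V2*(1 - sqrt(2*r1/(r1+r2))) = 1418.91 m/s
Total dV = 3494 m/s

3494 m/s


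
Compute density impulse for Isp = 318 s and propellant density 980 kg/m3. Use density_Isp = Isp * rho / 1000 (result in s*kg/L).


rho*Isp = 318 * 980 / 1000 = 312 s*kg/L

312 s*kg/L


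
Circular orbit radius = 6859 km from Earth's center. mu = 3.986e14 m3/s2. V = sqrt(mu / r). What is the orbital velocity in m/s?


V = sqrt(3.986e14 / 6859000) = 7623 m/s

7623 m/s


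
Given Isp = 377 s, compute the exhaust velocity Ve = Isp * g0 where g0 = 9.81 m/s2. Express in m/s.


Ve = Isp * g0 = 377 * 9.81 = 3698.4 m/s

3698.4 m/s


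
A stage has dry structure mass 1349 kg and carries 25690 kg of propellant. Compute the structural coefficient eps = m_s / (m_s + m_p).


eps = 1349 / (1349 + 25690) = 0.0499

0.0499


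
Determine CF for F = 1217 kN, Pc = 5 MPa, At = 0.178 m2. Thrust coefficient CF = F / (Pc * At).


CF = 1217000 / (5e6 * 0.178) = 1.37

1.37


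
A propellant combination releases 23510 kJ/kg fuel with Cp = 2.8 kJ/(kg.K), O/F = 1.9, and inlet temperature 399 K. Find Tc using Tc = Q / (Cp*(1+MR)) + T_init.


Tc = 23510 / (2.8 * (1 + 1.9)) + 399 = 3294 K

3294 K


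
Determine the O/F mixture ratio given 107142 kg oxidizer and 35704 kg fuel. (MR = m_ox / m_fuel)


MR = 107142 / 35704 = 3.0

3.0


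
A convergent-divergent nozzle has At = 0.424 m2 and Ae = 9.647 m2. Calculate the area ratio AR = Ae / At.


AR = 9.647 / 0.424 = 22.8

22.8


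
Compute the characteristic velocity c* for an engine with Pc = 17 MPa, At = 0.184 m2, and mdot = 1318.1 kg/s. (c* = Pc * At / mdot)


c* = 17e6 * 0.184 / 1318.1 = 2373 m/s

2373 m/s


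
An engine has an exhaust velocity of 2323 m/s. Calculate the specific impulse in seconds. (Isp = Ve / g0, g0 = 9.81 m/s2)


Isp = Ve / g0 = 2323 / 9.81 = 236.8 s

236.8 s


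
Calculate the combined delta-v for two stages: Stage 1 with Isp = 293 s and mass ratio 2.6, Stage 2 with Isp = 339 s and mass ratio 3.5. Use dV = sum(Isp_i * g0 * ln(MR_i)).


dV1 = 293 * 9.81 * ln(2.6) = 2746.5 m/s
dV2 = 339 * 9.81 * ln(3.5) = 4166.2 m/s
Total dV = 2746.5 + 4166.2 = 6912.7 m/s ~ 6913 m/s

6913 m/s


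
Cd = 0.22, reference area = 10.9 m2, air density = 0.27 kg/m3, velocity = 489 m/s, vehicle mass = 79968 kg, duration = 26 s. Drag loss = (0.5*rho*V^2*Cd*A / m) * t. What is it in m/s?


D = 0.5 * 0.27 * 489^2 * 0.22 * 10.9 = 77410.64 N
a = 77410.64 / 79968 = 0.968 m/s2
dV = 0.968 * 26 = 25.2 m/s

25.2 m/s


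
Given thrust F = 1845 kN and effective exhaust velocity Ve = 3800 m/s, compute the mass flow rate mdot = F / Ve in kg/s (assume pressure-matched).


mdot = F / Ve = 1845000 / 3800 = 485.5 kg/s

485.5 kg/s


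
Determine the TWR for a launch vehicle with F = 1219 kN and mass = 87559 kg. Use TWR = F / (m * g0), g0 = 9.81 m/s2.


TWR = 1219000 / (87559 * 9.81) = 1.42

1.42


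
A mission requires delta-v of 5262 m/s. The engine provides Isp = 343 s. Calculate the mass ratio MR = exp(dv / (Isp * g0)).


Ve = 343 * 9.81 = 3364.83 m/s
MR = exp(5262 / 3364.83) = 4.777

4.777


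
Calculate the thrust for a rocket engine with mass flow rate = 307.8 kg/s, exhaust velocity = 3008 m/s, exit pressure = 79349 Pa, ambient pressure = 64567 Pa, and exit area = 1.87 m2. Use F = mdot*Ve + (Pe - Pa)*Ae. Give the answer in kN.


F = 307.8 * 3008 + (79349 - 64567) * 1.87 = 953505.0 N = 953.5 kN

953.5 kN


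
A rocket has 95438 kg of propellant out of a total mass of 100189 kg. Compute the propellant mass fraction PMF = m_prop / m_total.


PMF = 95438 / 100189 = 0.953

0.953
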